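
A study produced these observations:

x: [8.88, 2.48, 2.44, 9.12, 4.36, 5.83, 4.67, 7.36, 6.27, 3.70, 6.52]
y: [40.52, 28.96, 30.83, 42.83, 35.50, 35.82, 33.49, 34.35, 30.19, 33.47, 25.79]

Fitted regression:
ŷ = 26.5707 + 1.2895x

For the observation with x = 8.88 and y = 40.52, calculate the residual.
Residual = 2.4985

The residual is the difference between the actual value and the predicted value:

Residual = y - ŷ

Step 1: Calculate predicted value
ŷ = 26.5707 + 1.2895 × 8.88
ŷ = 38.0215

Step 2: Calculate residual
Residual = 40.52 - 38.0215
Residual = 2.4985

The residual is positive, so the observed y = 40.52 sits above the regression line (the line underestimates it by 2.4985).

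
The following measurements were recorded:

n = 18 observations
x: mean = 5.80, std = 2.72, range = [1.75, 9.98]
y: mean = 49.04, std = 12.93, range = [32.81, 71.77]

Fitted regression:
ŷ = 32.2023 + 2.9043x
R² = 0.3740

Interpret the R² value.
About 37.40% of the variability in y is accounted for by the regression on x (R² = 0.3740) — a moderate linear fit.

The coefficient of determination R² is the fraction of the total variation in y that the fitted line accounts for.

Here R² = 0.3740:
- Explained: 37.40% of the variation in y
- Unexplained (residual): 100% − 37.40% = 62.60%
- Rule of thumb (below 0.3 weak; 0.3 to below 0.7 moderate; 0.7 and above strong) → moderate

Note: R² says nothing about causation, and a high R² does not by itself mean the linear form is appropriate — check the residuals.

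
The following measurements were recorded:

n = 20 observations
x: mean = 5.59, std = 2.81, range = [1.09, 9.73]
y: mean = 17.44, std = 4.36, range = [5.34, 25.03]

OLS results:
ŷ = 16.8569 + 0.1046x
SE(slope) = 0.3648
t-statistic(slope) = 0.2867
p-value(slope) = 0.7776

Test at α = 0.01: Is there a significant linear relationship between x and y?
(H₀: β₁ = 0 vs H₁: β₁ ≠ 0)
Fail to reject H₀: p-value = 0.7776 ≥ α = 0.01. The linear relationship is not significant at the 1% level.

Hypothesis test for the slope coefficient:

H₀: β₁ = 0 (no linear relationship)
H₁: β₁ ≠ 0 (linear relationship exists)

Test statistic: t = β̂₁ / SE(β̂₁) = 0.1046 / 0.3648 = 0.2867

With df = 18, the two-sided p-value for |t| = 0.2867 is 0.7776.

Decision rule: reject H₀ if p-value < α.
p-value = 0.7776 ≥ α = 0.01 → fail to reject H₀.

At α = 0.01 the data do not provide convincing evidence of a nonzero slope.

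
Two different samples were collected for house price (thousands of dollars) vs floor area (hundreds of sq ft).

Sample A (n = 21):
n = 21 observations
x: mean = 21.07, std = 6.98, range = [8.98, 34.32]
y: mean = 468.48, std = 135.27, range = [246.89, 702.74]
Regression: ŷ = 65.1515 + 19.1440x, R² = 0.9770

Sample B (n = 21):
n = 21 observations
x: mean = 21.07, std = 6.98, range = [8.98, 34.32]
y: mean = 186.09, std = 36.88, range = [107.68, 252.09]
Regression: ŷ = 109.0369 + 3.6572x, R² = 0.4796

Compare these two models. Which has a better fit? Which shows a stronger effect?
Model A has the better fit (R² = 0.9770 vs 0.4796). Model A shows the stronger effect (|β₁| = 19.1440 vs 3.6572).

Model Comparison:

Which explains more variance? (R²)
- Model A: R² = 0.9770 → 97.70% of variance in house price explained
- Model B: R² = 0.4796 → 47.96% of variance in house price explained
- 0.9770 > 0.4796 → Model A has the better fit

Which has the larger per-hundred sq ft effect? (|β₁|)
- Model A: β₁ = 19.1440 → predicted house price rises 19.1440 thousand dollars per additional hundred sq ft of floor area
- Model B: β₁ = 3.6572 → predicted house price rises 3.6572 thousand dollars per additional hundred sq ft of floor area
- |19.1440| > |3.6572| → Model A shows the stronger marginal effect

Note: A better fit (higher R²) doesn't necessarily mean a more important relationship.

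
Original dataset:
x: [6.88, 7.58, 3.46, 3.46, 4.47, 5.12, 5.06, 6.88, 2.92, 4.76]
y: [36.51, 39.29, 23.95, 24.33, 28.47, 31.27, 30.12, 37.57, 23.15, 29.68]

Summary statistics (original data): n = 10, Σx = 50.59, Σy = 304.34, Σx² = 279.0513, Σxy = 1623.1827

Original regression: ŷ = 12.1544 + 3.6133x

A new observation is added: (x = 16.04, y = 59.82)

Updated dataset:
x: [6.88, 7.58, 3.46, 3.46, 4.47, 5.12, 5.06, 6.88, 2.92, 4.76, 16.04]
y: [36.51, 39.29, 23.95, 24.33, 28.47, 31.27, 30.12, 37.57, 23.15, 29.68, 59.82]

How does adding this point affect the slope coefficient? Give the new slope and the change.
New slope β₁ = 2.8393 versus 3.6133 before: a change of -0.7740 (-21.4%).

x = 16.04 lies well outside the original x-range [2.92, 7.58] (x̄ ≈ 5.06), so this observation has high leverage and can move the slope substantially.

Step 1: Update the sums with the new point (n goes from 10 to 11)
Σx  = 50.59 + 16.04 = 66.63
Σy  = 304.34 + 59.82 = 364.16
Σx² = 279.0513 + 16.04² = 279.0513 + 257.2816 = 536.3329
Σxy = 1623.1827 + 16.04×59.82 = 1623.1827 + 959.5128 = 2582.6955

Step 2: Recompute the slope with b₁ = (nΣxy − ΣxΣy) / (nΣx² − (Σx)²)
Numerator   = 11×2582.6955 − 66.63×364.16 = 28409.6505 − 24263.9808 = 4145.6697
Denominator = 11×536.3329 − 66.63² = 5899.6619 − 4439.5569 = 1460.1050
b₁(new) = 4145.6697 / 1460.1050 = 2.8393

(Same formula on the original sums: (10×1623.1827 − 50.59×304.34) / (10×279.0513 − 50.59²) = 835.2664 / 231.1649 = 3.6133, matching the given fit.)

Step 3: Change in slope
Δβ₁ = 2.8393 − 3.6133 = -0.7740
Relative change = -0.7740 / 3.6133 × 100% = -21.4%
→ the slope decreases when the point is added.

Because the point sits below the extension of the original line at a high-leverage x, it tilts the fit down.
In practice: refit with and without it and report both if conclusions differ.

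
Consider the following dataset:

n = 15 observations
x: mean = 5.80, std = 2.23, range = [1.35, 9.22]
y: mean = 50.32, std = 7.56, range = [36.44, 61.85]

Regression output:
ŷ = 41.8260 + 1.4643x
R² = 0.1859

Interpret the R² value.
The model explains 18.59% of the variance in y (R² = 0.1859), leaving 81.41% unexplained; the fit is weak.

The coefficient of determination R² is the fraction of the total variation in y that the fitted line accounts for.

Here R² = 0.1859:
- Explained: 18.59% of the variation in y
- Unexplained (residual): 100% − 18.59% = 81.41%
- Rule of thumb (below 0.3 weak; 0.3 to below 0.7 moderate; 0.7 and above strong) → weak

Equivalently, for simple linear regression R² = r², so |r| = √0.1859 ≈ 0.4312.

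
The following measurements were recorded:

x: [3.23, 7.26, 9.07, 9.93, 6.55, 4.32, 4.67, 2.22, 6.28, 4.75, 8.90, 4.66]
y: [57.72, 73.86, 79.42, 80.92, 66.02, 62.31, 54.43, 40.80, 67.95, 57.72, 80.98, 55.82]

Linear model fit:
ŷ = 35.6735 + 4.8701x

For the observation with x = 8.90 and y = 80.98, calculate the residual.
Residual = 1.9626

The residual is the difference between the actual value and the predicted value:

Residual = y - ŷ

Step 1: Calculate predicted value
ŷ = 35.6735 + 4.8701 × 8.90
ŷ = 79.0174

Step 2: Calculate residual
Residual = 80.98 - 79.0174
Residual = 1.9626

Sign check: y > ŷ, so the point is above the line and the fit underestimates here.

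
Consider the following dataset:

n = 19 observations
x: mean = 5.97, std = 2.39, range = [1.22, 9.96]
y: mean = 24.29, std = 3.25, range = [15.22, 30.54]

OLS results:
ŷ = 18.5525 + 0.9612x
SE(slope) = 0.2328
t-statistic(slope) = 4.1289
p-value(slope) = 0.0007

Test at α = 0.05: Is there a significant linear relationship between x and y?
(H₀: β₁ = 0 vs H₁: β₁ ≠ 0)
p-value = 0.0007 < α = 0.05, so we reject H₀. The relationship is significant.

Hypothesis test for the slope coefficient:

H₀: β₁ = 0 (no linear relationship)
H₁: β₁ ≠ 0 (linear relationship exists)

Test statistic: t = β̂₁ / SE(β̂₁) = 0.9612 / 0.2328 = 4.1289

The p-value (0.0007) is the probability, under H₀, of a t-statistic at least as extreme as |t| = 4.1289 (two-sided, df = n − 2 = 17).

Decision rule: reject H₀ if p-value < α.
p-value = 0.0007 < α = 0.05 → reject H₀.

At α = 0.05 the data do provide convincing evidence of a nonzero slope.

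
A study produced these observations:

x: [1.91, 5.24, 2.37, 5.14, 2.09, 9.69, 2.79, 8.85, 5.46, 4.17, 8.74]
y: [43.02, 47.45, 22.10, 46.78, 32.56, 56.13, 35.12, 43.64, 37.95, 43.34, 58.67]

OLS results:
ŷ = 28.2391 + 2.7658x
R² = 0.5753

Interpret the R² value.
The model explains 57.53% of the variance in y (R² = 0.5753), leaving 42.47% unexplained; the fit is moderate.

R² = 1 − SS_res/SS_tot compares the residual scatter to the total scatter of y about its mean.

Here R² = 0.5753:
- Explained: 57.53% of the variation in y
- Unexplained (residual): 100% − 57.53% = 42.47%
- Rule of thumb (below 0.3 weak; 0.3 to below 0.7 moderate; 0.7 and above strong) → moderate

Note: R² never decreases when predictors are added, so it should not be used alone to compare models of different size.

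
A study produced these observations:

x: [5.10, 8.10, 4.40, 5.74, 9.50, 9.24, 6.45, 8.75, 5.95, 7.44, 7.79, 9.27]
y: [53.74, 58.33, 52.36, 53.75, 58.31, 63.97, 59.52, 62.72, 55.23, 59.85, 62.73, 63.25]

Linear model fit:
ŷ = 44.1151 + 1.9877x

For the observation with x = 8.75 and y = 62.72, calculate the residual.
Residual = 1.2125

The residual is the difference between the actual value and the predicted value:

Residual = y - ŷ

Step 1: Calculate predicted value
ŷ = 44.1151 + 1.9877 × 8.75
ŷ = 61.5075

Step 2: Calculate residual
Residual = 62.72 - 61.5075
Residual = 1.2125

Sign check: y > ŷ, so the point is above the line and the fit underestimates here.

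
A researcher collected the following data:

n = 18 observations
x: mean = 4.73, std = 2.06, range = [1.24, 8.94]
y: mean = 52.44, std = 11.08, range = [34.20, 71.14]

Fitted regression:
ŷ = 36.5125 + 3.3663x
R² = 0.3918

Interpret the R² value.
R² = 0.3918 means 39.18% of the variation in y is explained by the linear relationship with x. This indicates a moderate fit.

The coefficient of determination R² is the fraction of the total variation in y that the fitted line accounts for.

Here R² = 0.3918:
- Explained: 39.18% of the variation in y
- Unexplained (residual): 100% − 39.18% = 60.82%
- Rule of thumb (below 0.3 weak; 0.3 to below 0.7 moderate; 0.7 and above strong) → moderate

Note: R² never decreases when predictors are added, so it should not be used alone to compare models of different size.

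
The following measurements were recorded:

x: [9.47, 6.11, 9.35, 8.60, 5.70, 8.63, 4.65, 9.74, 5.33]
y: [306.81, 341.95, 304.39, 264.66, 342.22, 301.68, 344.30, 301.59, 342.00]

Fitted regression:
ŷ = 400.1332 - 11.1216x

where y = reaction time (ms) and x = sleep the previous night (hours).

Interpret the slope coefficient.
An increase of one hour in sleep is associated with a 11.1216 ms decrease in predicted reaction time.

The slope β₁ = -11.1216 gives the rate at which the fitted reaction time changes with sleep.

Interpretation:
- Sleep up by 1 hour → predicted reaction time decreases by 11.1216 ms
- The effect is assumed constant over the observed range of x (linearity)
- The slope describes association in these data, not necessarily a causal effect

(β₀ = 400.1332 is the fitted value at x = 0 and is not part of the slope interpretation.)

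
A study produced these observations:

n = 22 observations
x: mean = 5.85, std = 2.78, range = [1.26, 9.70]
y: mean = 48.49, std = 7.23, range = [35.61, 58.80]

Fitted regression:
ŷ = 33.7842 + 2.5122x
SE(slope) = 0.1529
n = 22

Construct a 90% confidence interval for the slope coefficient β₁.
The 90% CI for β₁ is (2.2485, 2.7759)

Confidence interval for the slope:

The 90% CI for β₁ is: β̂₁ ± t*(α/2, n-2) × SE(β̂₁)

Step 1: Find critical t-value
- Confidence level = 0.9
- Degrees of freedom = n - 2 = 22 - 2 = 20
- t*(α/2, 20) = 1.7247

Step 2: Calculate margin of error
Margin = 1.7247 × 0.1529 = 0.2637

Step 3: Construct interval
CI = 2.5122 ± 0.2637
CI = (2.2485, 2.7759)

Interpretation: intervals built this way capture the true β₁ in 90% of repeated samples; here the plausible range for the per-unit effect of x on y is 2.2485 to 2.7759.
The interval does not include 0, suggesting a significant linear relationship.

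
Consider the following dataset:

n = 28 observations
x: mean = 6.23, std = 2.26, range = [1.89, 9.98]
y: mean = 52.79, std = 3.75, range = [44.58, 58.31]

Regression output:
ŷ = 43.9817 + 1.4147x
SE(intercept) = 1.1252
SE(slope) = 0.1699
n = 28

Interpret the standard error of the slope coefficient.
SE(slope) = 0.1699 measures the uncertainty in the estimated slope. The coefficient is estimated precisely (SE/|β̂₁| = 12.0%).

SE(β̂₁) = s / √Sxx, where s is the residual standard deviation and Sxx = Σ(x − x̄)². It is the yardstick for how far β̂₁ = 1.4147 could plausibly be from the true slope.

Relative precision:
- SE / |β̂₁| = 0.1699 / 1.4147 = 12.0%
- Rule of thumb (under 20%: precise; 20% to under 50%: moderately precise; 50% or more: imprecise) → precise

Link to the t-test: t = β̂₁ / SE(β̂₁) = 1.4147 / 0.1699 = 8.3267, the statistic for H₀: β₁ = 0.

What drives SE(β̂₁): wider spread of x values → smaller SE.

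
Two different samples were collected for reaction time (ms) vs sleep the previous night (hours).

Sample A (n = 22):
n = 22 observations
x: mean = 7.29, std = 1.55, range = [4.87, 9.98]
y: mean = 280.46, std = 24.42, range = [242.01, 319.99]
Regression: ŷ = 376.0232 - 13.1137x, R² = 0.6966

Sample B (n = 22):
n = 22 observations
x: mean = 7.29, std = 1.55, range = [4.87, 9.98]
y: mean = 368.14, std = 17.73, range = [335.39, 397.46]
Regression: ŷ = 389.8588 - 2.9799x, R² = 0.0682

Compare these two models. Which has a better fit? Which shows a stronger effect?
Model A has the better fit (R² = 0.6966 vs 0.0682). Model A shows the stronger effect (|β₁| = 13.1137 vs 2.9799).

Model Comparison:

Fit — compare R²:
- Model A: R² = 0.6966 → 69.66% of variance in reaction time explained
- Model B: R² = 0.0682 → 6.82% of variance in reaction time explained
- 0.6966 > 0.0682 → Model A has the better fit

Which has the larger per-hour effect? (|β₁|)
- Model A: β₁ = -13.1137 → predicted reaction time falls 13.1137 ms per additional hour of sleep
- Model B: β₁ = -2.9799 → predicted reaction time falls 2.9799 ms per additional hour of sleep
- |-13.1137| > |-2.9799| → Model A shows the stronger marginal effect

Notes:
- A steeper slope doesn't make a better model if the scatter around the line is large.
- The two samples could reflect different populations, time periods, or measurement quality.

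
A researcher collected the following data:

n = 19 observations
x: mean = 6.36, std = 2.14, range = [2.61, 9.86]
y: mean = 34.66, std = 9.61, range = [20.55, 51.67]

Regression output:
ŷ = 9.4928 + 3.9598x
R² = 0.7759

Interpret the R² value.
R² = 0.7759 means 77.59% of the variation in y is explained by the linear relationship with x. This indicates a strong fit.

The coefficient of determination R² is the fraction of the total variation in y that the fitted line accounts for.

Here R² = 0.7759:
- Explained: 77.59% of the variation in y
- Unexplained (residual): 100% − 77.59% = 22.41%
- Rule of thumb (below 0.3 weak; 0.3 to below 0.7 moderate; 0.7 and above strong) → strong

Note: R² says nothing about causation, and a high R² does not by itself mean the linear form is appropriate — check the residuals.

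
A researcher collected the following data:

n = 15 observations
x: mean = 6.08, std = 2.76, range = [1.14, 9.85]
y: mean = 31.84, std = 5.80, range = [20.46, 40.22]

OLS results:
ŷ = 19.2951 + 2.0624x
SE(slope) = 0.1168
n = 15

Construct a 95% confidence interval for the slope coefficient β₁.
The 95% CI for β₁ is (1.8101, 2.3147)

Confidence interval for the slope:

The 95% CI for β₁ is: β̂₁ ± t*(α/2, n-2) × SE(β̂₁)

Step 1: Find critical t-value
- Confidence level = 0.95
- Degrees of freedom = n - 2 = 15 - 2 = 13
- t*(α/2, 13) = 2.1604

Step 2: Calculate margin of error
Margin = 2.1604 × 0.1168 = 0.2523

Step 3: Construct interval
CI = 2.0624 ± 0.2523
CI = (1.8101, 2.3147)

Interpretation: intervals built this way capture the true β₁ in 95% of repeated samples; here the plausible range for the per-unit effect of x on y is 1.8101 to 2.3147.
Since 0 is outside the interval, a two-sided test at α = 0.05 would reject H₀: β₁ = 0.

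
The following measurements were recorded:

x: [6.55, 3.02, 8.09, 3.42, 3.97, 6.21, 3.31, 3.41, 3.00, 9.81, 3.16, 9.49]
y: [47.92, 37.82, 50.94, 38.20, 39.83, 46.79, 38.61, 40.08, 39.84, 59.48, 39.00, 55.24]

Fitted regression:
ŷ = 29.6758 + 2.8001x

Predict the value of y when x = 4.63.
ŷ = 42.6403

x = 4.63 lies inside the observed range [3.00, 9.81], so the fitted equation applies directly:

ŷ = 29.6758 + 2.8001 × 4.63
ŷ = 29.6758 + 12.9645
ŷ = 42.6403

This is a point prediction; actual observations scatter around it by roughly the residual standard deviation.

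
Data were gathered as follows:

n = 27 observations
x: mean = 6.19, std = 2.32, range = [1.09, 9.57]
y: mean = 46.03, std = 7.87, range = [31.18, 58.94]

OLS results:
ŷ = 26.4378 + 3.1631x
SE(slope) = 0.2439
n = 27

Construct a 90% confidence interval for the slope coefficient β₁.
The 90% CI for β₁ is (2.7465, 3.5797)

Confidence interval for the slope:

The 90% CI for β₁ is: β̂₁ ± t*(α/2, n-2) × SE(β̂₁)

Step 1: Find critical t-value
- Confidence level = 0.9
- Degrees of freedom = n - 2 = 27 - 2 = 25
- t*(α/2, 25) = 1.7081

Step 2: Calculate margin of error
Margin = 1.7081 × 0.2439 = 0.4166

Step 3: Construct interval
CI = 3.1631 ± 0.4166
CI = (2.7465, 3.5797)

Interpretation: We are 90% confident that the true slope β₁ lies between 2.7465 and 3.5797.
Both endpoints are positive, so the data support a genuinely positive slope at this confidence level.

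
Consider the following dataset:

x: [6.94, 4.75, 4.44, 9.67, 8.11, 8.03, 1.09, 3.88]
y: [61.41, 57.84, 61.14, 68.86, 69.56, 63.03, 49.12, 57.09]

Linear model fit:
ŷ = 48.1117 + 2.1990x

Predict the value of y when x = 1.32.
ŷ = 51.0144

To predict y for x = 1.32, substitute into the regression equation:

ŷ = 48.1117 + 2.1990 × 1.32
ŷ = 48.1117 + 2.9027
ŷ = 51.0144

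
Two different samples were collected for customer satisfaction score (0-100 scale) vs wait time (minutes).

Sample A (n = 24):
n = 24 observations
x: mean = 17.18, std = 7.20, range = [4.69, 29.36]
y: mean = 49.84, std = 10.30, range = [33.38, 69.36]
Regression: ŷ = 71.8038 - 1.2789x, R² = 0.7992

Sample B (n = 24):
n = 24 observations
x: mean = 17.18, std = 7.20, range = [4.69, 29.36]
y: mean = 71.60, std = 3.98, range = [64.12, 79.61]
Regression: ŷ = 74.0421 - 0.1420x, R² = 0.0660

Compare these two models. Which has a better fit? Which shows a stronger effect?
Model A has the better fit (R² = 0.7992 vs 0.0660). Model A shows the stronger effect (|β₁| = 1.2789 vs 0.1420).

Model Comparison:

Goodness of fit (R²):
- Model A: R² = 0.7992 → 79.92% of variance in satisfaction score explained
- Model B: R² = 0.0660 → 6.60% of variance in satisfaction score explained
- 0.7992 > 0.0660 → Model A has the better fit

Strength of effect — compare |β₁|:
- Model A: β₁ = -1.2789 → predicted satisfaction score falls 1.2789 points per additional minute of wait time
- Model B: β₁ = -0.1420 → predicted satisfaction score falls 0.1420 points per additional minute of wait time
- |-1.2789| > |-0.1420| → Model A shows the stronger marginal effect

Notes:
- R² measures how tightly points cluster around the line; β₁ measures how steep the line is — they answer different questions.
- A steeper slope doesn't make a better model if the scatter around the line is large.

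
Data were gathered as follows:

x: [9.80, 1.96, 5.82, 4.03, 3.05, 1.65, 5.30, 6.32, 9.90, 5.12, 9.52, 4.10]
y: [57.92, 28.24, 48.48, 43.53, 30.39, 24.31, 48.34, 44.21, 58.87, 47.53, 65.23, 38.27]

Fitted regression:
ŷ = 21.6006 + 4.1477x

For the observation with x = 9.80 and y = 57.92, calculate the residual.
Residual = -4.3281

The residual is the difference between the actual value and the predicted value:

Residual = y - ŷ

Step 1: Calculate predicted value
ŷ = 21.6006 + 4.1477 × 9.80
ŷ = 62.2481

Step 2: Calculate residual
Residual = 57.92 - 62.2481
Residual = -4.3281

The residual is negative, so the observed y = 57.92 sits below the regression line (the line overestimates it by 4.3281).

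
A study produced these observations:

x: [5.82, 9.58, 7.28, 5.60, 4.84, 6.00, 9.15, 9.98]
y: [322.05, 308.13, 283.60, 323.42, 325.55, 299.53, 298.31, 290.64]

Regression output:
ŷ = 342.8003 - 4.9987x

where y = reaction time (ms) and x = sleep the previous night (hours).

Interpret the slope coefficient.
On average, reaction time is about 4.9987 ms lower for every extra hour of sleep.

The slope coefficient β₁ = -4.9987 represents the marginal effect of sleep on reaction time.

Interpretation:
- Sleep up by 1 hour → predicted reaction time decreases by 4.9987 ms
- This is a linear approximation: the same per-unit change is assumed across the whole observed x range

The intercept β₀ = 342.8003 is the predicted reaction time when sleep = 0; since the smallest observed x is 4.84, this is an extrapolation and mainly anchors the line.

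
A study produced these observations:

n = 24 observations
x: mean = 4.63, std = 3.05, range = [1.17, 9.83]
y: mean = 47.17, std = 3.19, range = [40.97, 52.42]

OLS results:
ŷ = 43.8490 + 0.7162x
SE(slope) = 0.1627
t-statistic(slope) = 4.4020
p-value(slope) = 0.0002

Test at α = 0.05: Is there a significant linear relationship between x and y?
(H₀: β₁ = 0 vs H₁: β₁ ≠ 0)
Since p-value = 0.0002 < α = 0.05, reject H₀ — the slope is significantly different from 0.

Hypothesis test for the slope coefficient:

H₀: β₁ = 0 (no linear relationship)
H₁: β₁ ≠ 0 (linear relationship exists)

Test statistic: t = β̂₁ / SE(β̂₁) = 0.7162 / 0.1627 = 4.4020

With df = 22, the two-sided p-value for |t| = 4.4020 is 0.0002.

Decision rule: reject H₀ if p-value < α.
p-value = 0.0002 < α = 0.05 → reject H₀.

At α = 0.05 the data do provide convincing evidence of a nonzero slope.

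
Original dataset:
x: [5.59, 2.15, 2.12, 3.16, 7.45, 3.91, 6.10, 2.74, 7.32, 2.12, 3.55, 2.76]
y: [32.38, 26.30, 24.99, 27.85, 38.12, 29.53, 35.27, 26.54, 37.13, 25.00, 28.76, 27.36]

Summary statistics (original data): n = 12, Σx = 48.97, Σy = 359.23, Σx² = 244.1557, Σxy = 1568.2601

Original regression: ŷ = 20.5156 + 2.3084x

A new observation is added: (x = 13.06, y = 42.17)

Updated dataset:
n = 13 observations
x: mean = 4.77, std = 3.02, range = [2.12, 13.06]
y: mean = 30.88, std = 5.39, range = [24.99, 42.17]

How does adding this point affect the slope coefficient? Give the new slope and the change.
Adding the point moves β₁ from 2.3084 to 1.7155, i.e. it decreases by 0.5929 (-25.7%).

The new point has HIGH LEVERAGE: x = 13.06 is far from the original mean x̄ = 48.97/12 ≈ 4.08 (original range [2.12, 7.45]).

Step 1: Update the sums with the new point (n goes from 12 to 13)
Σx  = 48.97 + 13.06 = 62.03
Σy  = 359.23 + 42.17 = 401.40
Σx² = 244.1557 + 13.06² = 244.1557 + 170.5636 = 414.7193
Σxy = 1568.2601 + 13.06×42.17 = 1568.2601 + 550.7402 = 2119.0003

Step 2: Recompute the slope with b₁ = (nΣxy − ΣxΣy) / (nΣx² − (Σx)²)
Numerator   = 13×2119.0003 − 62.03×401.40 = 27547.0039 − 24898.8420 = 2648.1619
Denominator = 13×414.7193 − 62.03² = 5391.3509 − 3847.7209 = 1543.6300
b₁(new) = 2648.1619 / 1543.6300 = 1.7155

(Same formula on the original sums: (12×1568.2601 − 48.97×359.23) / (12×244.1557 − 48.97²) = 1227.6281 / 531.8075 = 2.3084, matching the given fit.)

Step 3: Change in slope
Δβ₁ = 1.7155 − 2.3084 = -0.5929
Relative change = -0.5929 / 2.3084 × 100% = -25.7%
→ the slope decreases when the point is added.

A high-leverage point only changes the slope if it is off the original line; here y = 42.17 is below the original trend, so the slope decreases.
In practice: examine leverage (hᵢ) and Cook's distance rather than deleting it automatically.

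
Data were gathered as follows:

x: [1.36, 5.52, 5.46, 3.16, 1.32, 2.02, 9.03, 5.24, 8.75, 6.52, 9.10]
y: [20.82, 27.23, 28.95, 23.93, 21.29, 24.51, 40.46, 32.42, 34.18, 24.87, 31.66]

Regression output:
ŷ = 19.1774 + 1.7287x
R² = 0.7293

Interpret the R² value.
The model explains 72.93% of the variance in y (R² = 0.7293), leaving 27.07% unexplained; the fit is strong.

R² = 1 − SS_res/SS_tot compares the residual scatter to the total scatter of y about its mean.

Here R² = 0.7293:
- Explained: 72.93% of the variation in y
- Unexplained (residual): 100% − 72.93% = 27.07%
- Rule of thumb (below 0.3 weak; 0.3 to below 0.7 moderate; 0.7 and above strong) → strong

Calculation: R² = 1 − (SS_res / SS_tot), where SS_res is the sum of squared residuals and SS_tot the total sum of squares.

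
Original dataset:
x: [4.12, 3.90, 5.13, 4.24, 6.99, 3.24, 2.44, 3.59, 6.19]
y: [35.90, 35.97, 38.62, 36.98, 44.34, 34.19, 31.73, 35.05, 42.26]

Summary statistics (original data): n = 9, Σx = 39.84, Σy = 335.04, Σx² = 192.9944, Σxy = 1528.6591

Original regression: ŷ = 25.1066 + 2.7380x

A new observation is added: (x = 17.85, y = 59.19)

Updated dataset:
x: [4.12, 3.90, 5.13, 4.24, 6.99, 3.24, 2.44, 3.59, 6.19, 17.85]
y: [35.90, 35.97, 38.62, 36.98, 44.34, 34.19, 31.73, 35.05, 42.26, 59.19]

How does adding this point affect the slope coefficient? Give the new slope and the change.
Adding the point moves β₁ from 2.7380 to 1.7387, i.e. it decreases by 0.9993 (-36.5%).

x = 17.85 lies well outside the original x-range [2.44, 6.99] (x̄ ≈ 4.43), so this observation has high leverage and can move the slope substantially.

Step 1: Update the sums with the new point (n goes from 9 to 10)
Σx  = 39.84 + 17.85 = 57.69
Σy  = 335.04 + 59.19 = 394.23
Σx² = 192.9944 + 17.85² = 192.9944 + 318.6225 = 511.6169
Σxy = 1528.6591 + 17.85×59.19 = 1528.6591 + 1056.5415 = 2585.2006

Step 2: Recompute the slope with b₁ = (nΣxy − ΣxΣy) / (nΣx² − (Σx)²)
Numerator   = 10×2585.2006 − 57.69×394.23 = 25852.0060 − 22743.1287 = 3108.8773
Denominator = 10×511.6169 − 57.69² = 5116.1690 − 3328.1361 = 1788.0329
b₁(new) = 3108.8773 / 1788.0329 = 1.7387

(Same formula on the original sums: (9×1528.6591 − 39.84×335.04) / (9×192.9944 − 39.84²) = 409.9383 / 149.7240 = 2.7380, matching the given fit.)

Step 3: Change in slope
Δβ₁ = 1.7387 − 2.7380 = -0.9993
Relative change = -0.9993 / 2.7380 × 100% = -36.5%
→ the slope decreases when the point is added.

A high-leverage point only changes the slope if it is off the original line; here y = 59.19 is below the original trend, so the slope decreases.
In practice: check such a point for data-entry or measurement error; examine leverage (hᵢ) and Cook's distance rather than deleting it automatically.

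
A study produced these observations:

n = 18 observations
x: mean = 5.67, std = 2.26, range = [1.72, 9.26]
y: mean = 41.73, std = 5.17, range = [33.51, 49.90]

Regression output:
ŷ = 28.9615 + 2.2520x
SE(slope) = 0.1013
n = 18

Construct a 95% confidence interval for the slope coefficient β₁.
The 95% CI for β₁ is (2.0373, 2.4667)

Confidence interval for the slope:

The 95% CI for β₁ is: β̂₁ ± t*(α/2, n-2) × SE(β̂₁)

Step 1: Find critical t-value
- Confidence level = 0.95
- Degrees of freedom = n - 2 = 18 - 2 = 16
- t*(α/2, 16) = 2.1199

Step 2: Calculate margin of error
Margin = 2.1199 × 0.1013 = 0.2147

Step 3: Construct interval
CI = 2.2520 ± 0.2147
CI = (2.0373, 2.4667)

Interpretation: each one-unit increase in x is associated with a change in mean y of between 2.0373 and 2.4667, with 95% confidence.
Since 0 is outside the interval, a two-sided test at α = 0.05 would reject H₀: β₁ = 0.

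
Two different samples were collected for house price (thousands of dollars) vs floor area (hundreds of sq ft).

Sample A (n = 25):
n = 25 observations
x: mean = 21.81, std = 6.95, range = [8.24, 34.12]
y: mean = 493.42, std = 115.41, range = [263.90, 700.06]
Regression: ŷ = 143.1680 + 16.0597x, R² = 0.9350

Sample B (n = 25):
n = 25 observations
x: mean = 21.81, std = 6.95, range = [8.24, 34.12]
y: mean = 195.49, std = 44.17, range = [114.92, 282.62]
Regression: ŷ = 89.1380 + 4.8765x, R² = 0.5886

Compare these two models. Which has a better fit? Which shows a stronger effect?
Model A has the better fit (R² = 0.9350 vs 0.5886). Model A shows the stronger effect (|β₁| = 16.0597 vs 4.8765).

Model Comparison:

Fit — compare R²:
- Model A: R² = 0.9350 → 93.50% of variance in house price explained
- Model B: R² = 0.5886 → 58.86% of variance in house price explained
- 0.9350 > 0.5886 → Model A has the better fit

Strength of effect — compare |β₁|:
- Model A: β₁ = 16.0597 → predicted house price rises 16.0597 thousand dollars per additional hundred sq ft of floor area
- Model B: β₁ = 4.8765 → predicted house price rises 4.8765 thousand dollars per additional hundred sq ft of floor area
- |16.0597| > |4.8765| → Model A shows the stronger marginal effect

Notes:
- The two samples could reflect different populations, time periods, or measurement quality.
- A steeper slope doesn't make a better model if the scatter around the line is large.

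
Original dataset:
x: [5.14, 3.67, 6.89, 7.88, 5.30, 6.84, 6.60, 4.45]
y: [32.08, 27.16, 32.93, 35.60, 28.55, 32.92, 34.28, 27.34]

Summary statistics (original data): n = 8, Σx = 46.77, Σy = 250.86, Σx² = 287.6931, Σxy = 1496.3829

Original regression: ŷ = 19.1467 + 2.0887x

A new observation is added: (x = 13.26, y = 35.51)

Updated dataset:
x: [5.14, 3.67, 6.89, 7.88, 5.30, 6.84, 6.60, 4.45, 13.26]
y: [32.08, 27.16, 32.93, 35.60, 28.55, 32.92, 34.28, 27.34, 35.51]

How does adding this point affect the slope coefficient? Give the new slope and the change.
Adding the point moves β₁ from 2.0887 to 0.9055, i.e. it decreases by 1.1832 (-56.6%).

x = 13.26 lies well outside the original x-range [3.67, 7.88] (x̄ ≈ 5.85), so this observation has high leverage and can move the slope substantially.

Step 1: Update the sums with the new point (n goes from 8 to 9)
Σx  = 46.77 + 13.26 = 60.03
Σy  = 250.86 + 35.51 = 286.37
Σx² = 287.6931 + 13.26² = 287.6931 + 175.8276 = 463.5207
Σxy = 1496.3829 + 13.26×35.51 = 1496.3829 + 470.8626 = 1967.2455

Step 2: Recompute the slope with b₁ = (nΣxy − ΣxΣy) / (nΣx² − (Σx)²)
Numerator   = 9×1967.2455 − 60.03×286.37 = 17705.2095 − 17190.7911 = 514.4184
Denominator = 9×463.5207 − 60.03² = 4171.6863 − 3603.6009 = 568.0854
b₁(new) = 514.4184 / 568.0854 = 0.9055

(Same formula on the original sums: (8×1496.3829 − 46.77×250.86) / (8×287.6931 − 46.77²) = 238.3410 / 114.1119 = 2.0887, matching the given fit.)

Step 3: Change in slope
Δβ₁ = 0.9055 − 2.0887 = -1.1832
Relative change = -1.1832 / 2.0887 × 100% = -56.6%
→ the slope decreases when the point is added.

A high-leverage point only changes the slope if it is off the original line; here y = 35.51 is below the original trend, so the slope decreases.
In practice: check such a point for data-entry or measurement error.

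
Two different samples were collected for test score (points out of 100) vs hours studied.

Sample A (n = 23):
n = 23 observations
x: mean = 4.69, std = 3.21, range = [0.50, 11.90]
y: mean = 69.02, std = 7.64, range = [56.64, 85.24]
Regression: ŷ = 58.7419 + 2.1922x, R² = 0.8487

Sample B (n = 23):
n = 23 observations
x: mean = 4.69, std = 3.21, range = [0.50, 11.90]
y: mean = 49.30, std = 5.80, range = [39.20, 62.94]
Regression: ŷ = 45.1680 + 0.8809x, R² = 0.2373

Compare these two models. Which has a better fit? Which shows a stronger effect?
Model A has the better fit (R² = 0.8487 vs 0.2373). Model A shows the stronger effect (|β₁| = 2.1922 vs 0.8809).

Model Comparison:

Which explains more variance? (R²)
- Model A: R² = 0.8487 → 84.87% of variance in test score explained
- Model B: R² = 0.2373 → 23.73% of variance in test score explained
- 0.8487 > 0.2373 → Model A has the better fit

Effect size (slope magnitude):
- Model A: β₁ = 2.1922 → predicted test score rises 2.1922 points per additional hour of study time
- Model B: β₁ = 0.8809 → predicted test score rises 0.8809 points per additional hour of study time
- |2.1922| > |0.8809| → Model A shows the stronger marginal effect

Notes:
- A better fit (higher R²) doesn't necessarily mean a more important relationship.
- A steeper slope doesn't make a better model if the scatter around the line is large.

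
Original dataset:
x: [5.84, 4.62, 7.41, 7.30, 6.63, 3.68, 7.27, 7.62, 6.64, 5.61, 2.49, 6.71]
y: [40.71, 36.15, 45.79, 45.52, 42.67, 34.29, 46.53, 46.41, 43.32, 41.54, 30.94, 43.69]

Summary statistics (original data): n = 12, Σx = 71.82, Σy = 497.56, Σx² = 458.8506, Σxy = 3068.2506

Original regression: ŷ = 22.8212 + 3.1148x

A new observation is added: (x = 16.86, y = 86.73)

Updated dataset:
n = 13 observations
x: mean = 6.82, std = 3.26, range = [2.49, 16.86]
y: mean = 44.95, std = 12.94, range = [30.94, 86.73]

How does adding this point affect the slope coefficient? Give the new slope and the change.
New slope β₁ = 3.9425 versus 3.1148 before: a change of +0.8277 (+26.6%).

The new point has HIGH LEVERAGE: x = 16.86 is far from the original mean x̄ = 71.82/12 ≈ 5.99 (original range [2.49, 7.62]).

Step 1: Update the sums with the new point (n goes from 12 to 13)
Σx  = 71.82 + 16.86 = 88.68
Σy  = 497.56 + 86.73 = 584.29
Σx² = 458.8506 + 16.86² = 458.8506 + 284.2596 = 743.1102
Σxy = 3068.2506 + 16.86×86.73 = 3068.2506 + 1462.2678 = 4530.5184

Step 2: Recompute the slope with b₁ = (nΣxy − ΣxΣy) / (nΣx² − (Σx)²)
Numerator   = 13×4530.5184 − 88.68×584.29 = 58896.7392 − 51814.8372 = 7081.9020
Denominator = 13×743.1102 − 88.68² = 9660.4326 − 7864.1424 = 1796.2902
b₁(new) = 7081.9020 / 1796.2902 = 3.9425

(Same formula on the original sums: (12×3068.2506 − 71.82×497.56) / (12×458.8506 − 71.82²) = 1084.2480 / 348.0948 = 3.1148, matching the given fit.)

Step 3: Change in slope
Δβ₁ = 3.9425 − 3.1148 = +0.8277
Relative change = +0.8277 / 3.1148 × 100% = +26.6%
→ the slope increases when the point is added.

Because the point sits above the extension of the original line at a high-leverage x, it tilts the fit up.
In practice: refit with and without it and report both if conclusions differ.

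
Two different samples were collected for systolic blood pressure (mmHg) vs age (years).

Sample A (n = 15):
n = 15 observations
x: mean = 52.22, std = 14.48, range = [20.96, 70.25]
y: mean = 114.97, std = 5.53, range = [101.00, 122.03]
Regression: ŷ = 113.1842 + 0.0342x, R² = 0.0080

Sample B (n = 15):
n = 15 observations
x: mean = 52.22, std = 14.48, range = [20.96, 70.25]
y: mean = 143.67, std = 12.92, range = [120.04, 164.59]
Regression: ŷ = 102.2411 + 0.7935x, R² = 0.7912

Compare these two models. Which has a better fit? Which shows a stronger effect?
Model B has the better fit (R² = 0.7912 vs 0.0080). Model B shows the stronger effect (|β₁| = 0.7935 vs 0.0342).

Model Comparison:

Goodness of fit (R²):
- Model A: R² = 0.0080 → 0.80% of variance in blood pressure explained
- Model B: R² = 0.7912 → 79.12% of variance in blood pressure explained
- 0.7912 > 0.0080 → Model B has the better fit

Effect size (slope magnitude):
- Model A: β₁ = 0.0342 → predicted blood pressure rises 0.0342 mmHg per additional year of age
- Model B: β₁ = 0.7935 → predicted blood pressure rises 0.7935 mmHg per additional year of age
- |0.0342| < |0.7935| → Model B shows the stronger marginal effect

Note: R² measures how tightly points cluster around the line; β₁ measures how steep the line is — they answer different questions.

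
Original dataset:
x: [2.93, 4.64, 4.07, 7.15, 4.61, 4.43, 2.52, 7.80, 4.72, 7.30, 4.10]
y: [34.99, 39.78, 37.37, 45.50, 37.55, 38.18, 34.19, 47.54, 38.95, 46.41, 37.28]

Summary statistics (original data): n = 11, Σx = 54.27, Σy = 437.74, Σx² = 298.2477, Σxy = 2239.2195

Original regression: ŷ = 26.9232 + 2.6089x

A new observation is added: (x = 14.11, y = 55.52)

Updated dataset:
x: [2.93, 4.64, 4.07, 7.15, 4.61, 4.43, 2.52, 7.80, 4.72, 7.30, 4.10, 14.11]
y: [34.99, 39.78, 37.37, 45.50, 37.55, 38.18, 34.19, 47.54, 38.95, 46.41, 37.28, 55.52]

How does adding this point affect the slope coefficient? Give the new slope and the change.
New slope β₁ = 1.9672 versus 2.6089 before: a change of -0.6417 (-24.6%).

x = 14.11 lies well outside the original x-range [2.52, 7.80] (x̄ ≈ 4.93), so this observation has high leverage and can move the slope substantially.

Step 1: Update the sums with the new point (n goes from 11 to 12)
Σx  = 54.27 + 14.11 = 68.38
Σy  = 437.74 + 55.52 = 493.26
Σx² = 298.2477 + 14.11² = 298.2477 + 199.0921 = 497.3398
Σxy = 2239.2195 + 14.11×55.52 = 2239.2195 + 783.3872 = 3022.6067

Step 2: Recompute the slope with b₁ = (nΣxy − ΣxΣy) / (nΣx² − (Σx)²)
Numerator   = 12×3022.6067 − 68.38×493.26 = 36271.2804 − 33729.1188 = 2542.1616
Denominator = 12×497.3398 − 68.38² = 5968.0776 − 4675.8244 = 1292.2532
b₁(new) = 2542.1616 / 1292.2532 = 1.9672

(Same formula on the original sums: (11×2239.2195 − 54.27×437.74) / (11×298.2477 − 54.27²) = 875.2647 / 335.4918 = 2.6089, matching the given fit.)

Step 3: Change in slope
Δβ₁ = 1.9672 − 2.6089 = -0.6417
Relative change = -0.6417 / 2.6089 × 100% = -24.6%
→ the slope decreases when the point is added.

Because the point sits below the extension of the original line at a high-leverage x, it tilts the fit down.
In practice: check such a point for data-entry or measurement error; investigate whether it comes from the same population as the rest of the sample.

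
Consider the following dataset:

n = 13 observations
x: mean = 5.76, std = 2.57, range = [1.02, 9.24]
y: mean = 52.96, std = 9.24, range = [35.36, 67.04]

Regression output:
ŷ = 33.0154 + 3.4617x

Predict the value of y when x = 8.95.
ŷ = 63.9976

x = 8.95 lies inside the observed range [1.02, 9.24], so the fitted equation applies directly:

ŷ = 33.0154 + 3.4617 × 8.95
ŷ = 33.0154 + 30.9822
ŷ = 63.9976

This is a point prediction; actual observations scatter around it by roughly the residual standard deviation.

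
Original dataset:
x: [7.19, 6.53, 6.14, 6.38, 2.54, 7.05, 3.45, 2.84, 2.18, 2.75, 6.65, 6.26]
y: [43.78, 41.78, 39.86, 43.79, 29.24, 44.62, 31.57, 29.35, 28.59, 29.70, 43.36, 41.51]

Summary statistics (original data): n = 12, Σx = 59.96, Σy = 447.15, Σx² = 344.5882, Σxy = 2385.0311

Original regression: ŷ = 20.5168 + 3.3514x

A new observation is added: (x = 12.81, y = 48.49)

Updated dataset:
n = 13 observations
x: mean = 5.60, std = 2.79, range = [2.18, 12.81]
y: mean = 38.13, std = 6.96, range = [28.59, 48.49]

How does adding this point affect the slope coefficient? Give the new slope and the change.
New slope β₁ = 2.2868 versus 3.3514 before: a change of -1.0646 (-31.8%).

x = 12.81 lies well outside the original x-range [2.18, 7.19] (x̄ ≈ 5.00), so this observation has high leverage and can move the slope substantially.

Step 1: Update the sums with the new point (n goes from 12 to 13)
Σx  = 59.96 + 12.81 = 72.77
Σy  = 447.15 + 48.49 = 495.64
Σx² = 344.5882 + 12.81² = 344.5882 + 164.0961 = 508.6843
Σxy = 2385.0311 + 12.81×48.49 = 2385.0311 + 621.1569 = 3006.1880

Step 2: Recompute the slope with b₁ = (nΣxy − ΣxΣy) / (nΣx² − (Σx)²)
Numerator   = 13×3006.1880 − 72.77×495.64 = 39080.4440 − 36067.7228 = 3012.7212
Denominator = 13×508.6843 − 72.77² = 6612.8959 − 5295.4729 = 1317.4230
b₁(new) = 3012.7212 / 1317.4230 = 2.2868

(Same formula on the original sums: (12×2385.0311 − 59.96×447.15) / (12×344.5882 − 59.96²) = 1809.2592 / 539.8568 = 3.3514, matching the given fit.)

Step 3: Change in slope
Δβ₁ = 2.2868 − 3.3514 = -1.0646
Relative change = -1.0646 / 3.3514 × 100% = -31.8%
→ the slope decreases when the point is added.

Because the point sits below the extension of the original line at a high-leverage x, it tilts the fit down.
In practice: refit with and without it and report both if conclusions differ; check such a point for data-entry or measurement error.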